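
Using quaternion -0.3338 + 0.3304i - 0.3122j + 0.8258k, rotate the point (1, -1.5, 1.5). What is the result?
(0.055, -0.327, 2.322)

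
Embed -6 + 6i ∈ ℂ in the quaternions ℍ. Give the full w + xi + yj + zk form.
-6 + 6i + 0j + 0k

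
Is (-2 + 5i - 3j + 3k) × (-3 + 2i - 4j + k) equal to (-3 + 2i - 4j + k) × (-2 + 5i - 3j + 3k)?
No: pq = -19 - 10i + 18j - 25k ≠ -19 - 28i + 16j + 3k = qp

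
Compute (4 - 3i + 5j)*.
4 + 3i - 5j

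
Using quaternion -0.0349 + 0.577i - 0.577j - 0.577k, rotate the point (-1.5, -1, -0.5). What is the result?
(1.516, 0.917, 0.599)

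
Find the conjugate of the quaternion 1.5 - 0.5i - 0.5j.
1.5 + 0.5i + 0.5j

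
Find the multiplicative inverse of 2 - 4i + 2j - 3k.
0.0606 + 0.1212i - 0.0606j + 0.0909k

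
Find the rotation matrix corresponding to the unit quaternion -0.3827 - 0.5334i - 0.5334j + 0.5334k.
[[-0.1381, 0.9773, -0.1608], [0.1608, -0.1381, -0.9773], [-0.9773, -0.1608, -0.1381]]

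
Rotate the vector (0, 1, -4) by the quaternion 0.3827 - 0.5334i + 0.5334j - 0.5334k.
(-4.07, 0.505, -0.425)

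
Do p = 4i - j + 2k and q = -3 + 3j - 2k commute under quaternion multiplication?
No: pq = 7 - 16i + 11j + 6k ≠ 7 - 8i - 5j - 18k = qp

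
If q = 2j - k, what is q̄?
-2j + k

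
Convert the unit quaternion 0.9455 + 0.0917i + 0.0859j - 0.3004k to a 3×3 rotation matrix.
[[0.8048, 0.5838, 0.1073], [-0.5523, 0.8027, -0.225], [-0.2175, 0.1218, 0.9684]]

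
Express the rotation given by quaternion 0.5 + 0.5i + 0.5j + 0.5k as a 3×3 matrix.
[[0, 0, 1], [1, 0, 0], [0, 1, 0]]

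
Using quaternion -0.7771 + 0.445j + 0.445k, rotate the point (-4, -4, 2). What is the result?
(-4.981, 1.143, -3.143)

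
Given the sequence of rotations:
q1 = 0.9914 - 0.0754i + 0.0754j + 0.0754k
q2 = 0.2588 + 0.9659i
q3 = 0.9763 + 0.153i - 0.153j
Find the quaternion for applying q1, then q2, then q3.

q2 · q1 = 0.3294 + 0.9381i - 0.0533j + 0.0923k
q3 · q2 · q1 = 0.1699 + 0.9521i - 0.1166j + 0.2255k
0.1699 + 0.9521i - 0.1166j + 0.2255k


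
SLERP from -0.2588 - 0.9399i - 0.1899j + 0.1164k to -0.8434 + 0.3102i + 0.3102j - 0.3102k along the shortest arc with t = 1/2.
0.3824 - 0.8178i - 0.3272j + 0.2791k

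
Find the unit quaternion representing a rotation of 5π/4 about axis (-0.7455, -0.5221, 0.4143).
-0.3827 - 0.6888i - 0.4824j + 0.3828k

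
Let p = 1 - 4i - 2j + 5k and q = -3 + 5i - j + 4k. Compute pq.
-5 + 14i + 46j + 3k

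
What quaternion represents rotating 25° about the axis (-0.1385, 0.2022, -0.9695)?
0.9763 - 0.03i + 0.0438j - 0.2098k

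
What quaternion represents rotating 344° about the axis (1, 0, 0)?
-0.9903 + 0.1392i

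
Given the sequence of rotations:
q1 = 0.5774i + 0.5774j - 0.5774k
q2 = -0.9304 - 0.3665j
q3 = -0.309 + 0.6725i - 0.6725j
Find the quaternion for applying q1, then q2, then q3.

q2 · q1 = 0.2116 - 0.3256i - 0.5372j + 0.7488k
q3 · q2 · q1 = -0.2077 - 0.2607i - 0.4799j - 0.8116k
-0.2077 - 0.2607i - 0.4799j - 0.8116k


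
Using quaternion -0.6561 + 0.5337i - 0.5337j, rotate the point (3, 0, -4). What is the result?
(-1.51, -4.51, -1.544)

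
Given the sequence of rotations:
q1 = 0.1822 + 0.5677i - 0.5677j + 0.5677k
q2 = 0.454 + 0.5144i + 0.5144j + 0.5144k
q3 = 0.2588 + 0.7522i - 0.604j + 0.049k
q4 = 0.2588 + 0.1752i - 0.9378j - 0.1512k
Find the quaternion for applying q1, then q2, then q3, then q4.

q2 · q1 = -0.2093 + 0.9355i - 0.164j - 0.2326k
q3 · q2 · q1 = -0.8455 + 0.2332i + 0.3048j + 0.3712k
q4 · q3 · q2 · q1 = 0.0823 - 0.3898i + 0.7715j + 0.496k
0.0823 - 0.3898i + 0.7715j + 0.496k


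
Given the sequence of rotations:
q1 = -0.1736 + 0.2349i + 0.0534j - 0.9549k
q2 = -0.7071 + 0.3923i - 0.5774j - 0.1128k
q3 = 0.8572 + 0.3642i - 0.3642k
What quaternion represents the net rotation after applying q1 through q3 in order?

q2 · q1 = -0.0463 + 0.3232i + 0.4106j + 0.8514k
q3 · q2 · q1 = 0.1527 + 0.4097i - 0.0758j + 0.8962k
0.1527 + 0.4097i - 0.0758j + 0.8962k


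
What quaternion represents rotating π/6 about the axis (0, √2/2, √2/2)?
0.9659 + 0.183j + 0.183k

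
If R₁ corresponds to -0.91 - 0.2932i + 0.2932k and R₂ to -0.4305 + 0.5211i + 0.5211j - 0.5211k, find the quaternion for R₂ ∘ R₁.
0.6973 - 0.1952i - 0.4742j + 0.5008k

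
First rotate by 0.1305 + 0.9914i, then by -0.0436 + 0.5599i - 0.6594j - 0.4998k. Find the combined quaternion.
-0.5608 + 0.0298i - 0.5816j + 0.5885k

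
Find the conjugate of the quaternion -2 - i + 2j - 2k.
-2 + i - 2j + 2k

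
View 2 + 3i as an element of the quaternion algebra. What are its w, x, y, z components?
2 + 3i + 0j + 0k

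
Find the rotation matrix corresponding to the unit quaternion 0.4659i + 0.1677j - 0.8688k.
[[-0.5659, 0.1563, -0.8095], [0.1563, -0.9438, -0.2914], [-0.8095, -0.2914, 0.5096]]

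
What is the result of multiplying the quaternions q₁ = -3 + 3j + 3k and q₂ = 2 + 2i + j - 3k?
-18i + 9j + 9k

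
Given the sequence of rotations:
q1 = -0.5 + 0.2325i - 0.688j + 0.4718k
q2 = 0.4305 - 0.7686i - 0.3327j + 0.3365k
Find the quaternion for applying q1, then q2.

q2 · q1 = -0.4242 + 0.5589i + 0.311j + 0.641k
-0.4242 + 0.5589i + 0.311j + 0.641k


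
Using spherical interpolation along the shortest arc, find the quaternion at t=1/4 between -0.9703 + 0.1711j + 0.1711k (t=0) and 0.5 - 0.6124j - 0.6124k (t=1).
-0.9026 + 0.3044j + 0.3044k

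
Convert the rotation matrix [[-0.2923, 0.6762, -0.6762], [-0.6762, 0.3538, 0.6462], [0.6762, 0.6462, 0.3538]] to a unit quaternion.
0.5948 - 0.5684j - 0.5684k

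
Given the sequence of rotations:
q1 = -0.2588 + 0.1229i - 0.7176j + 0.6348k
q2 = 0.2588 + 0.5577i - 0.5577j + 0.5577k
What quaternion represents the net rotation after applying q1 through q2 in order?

q2 · q1 = -0.8898 - 0.0663i - 0.3269j - 0.3117k
-0.8898 - 0.0663i - 0.3269j - 0.3117k


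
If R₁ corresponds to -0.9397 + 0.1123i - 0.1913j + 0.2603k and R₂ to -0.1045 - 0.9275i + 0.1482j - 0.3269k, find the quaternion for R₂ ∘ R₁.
0.3158 + 0.8359i + 0.0854j + 0.4408k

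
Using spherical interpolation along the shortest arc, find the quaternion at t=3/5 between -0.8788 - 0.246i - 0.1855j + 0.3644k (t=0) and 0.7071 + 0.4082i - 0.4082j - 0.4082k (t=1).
-0.8178 - 0.3611i + 0.1777j + 0.4114k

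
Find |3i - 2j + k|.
√14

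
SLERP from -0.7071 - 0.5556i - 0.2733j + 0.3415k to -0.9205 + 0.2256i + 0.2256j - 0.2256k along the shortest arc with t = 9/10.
-0.9587 + 0.1424i + 0.1783j - 0.1696k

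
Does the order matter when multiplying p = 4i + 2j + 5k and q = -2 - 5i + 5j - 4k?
Yes: pq = 30 - 41i - 13j + 20k ≠ 30 + 25i + 5j - 40k = qp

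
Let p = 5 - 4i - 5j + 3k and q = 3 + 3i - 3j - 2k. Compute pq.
18 + 22i - 29j + 26k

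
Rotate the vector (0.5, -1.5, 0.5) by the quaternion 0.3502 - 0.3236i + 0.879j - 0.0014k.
(0.887, -1.359, -0.341)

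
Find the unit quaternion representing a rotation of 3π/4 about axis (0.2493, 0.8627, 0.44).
0.3827 + 0.2303i + 0.797j + 0.4065k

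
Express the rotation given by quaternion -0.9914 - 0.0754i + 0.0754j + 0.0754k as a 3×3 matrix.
[[0.9773, 0.1381, -0.1609], [-0.1609, 0.9773, -0.1381], [0.1381, 0.1609, 0.9773]]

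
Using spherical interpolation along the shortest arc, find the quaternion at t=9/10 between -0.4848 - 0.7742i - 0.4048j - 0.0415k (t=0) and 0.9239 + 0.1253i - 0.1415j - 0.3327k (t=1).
-0.9243 - 0.2118i + 0.0831j + 0.3065k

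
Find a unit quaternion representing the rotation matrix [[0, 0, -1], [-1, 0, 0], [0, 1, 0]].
-0.5 - 0.5i + 0.5j + 0.5k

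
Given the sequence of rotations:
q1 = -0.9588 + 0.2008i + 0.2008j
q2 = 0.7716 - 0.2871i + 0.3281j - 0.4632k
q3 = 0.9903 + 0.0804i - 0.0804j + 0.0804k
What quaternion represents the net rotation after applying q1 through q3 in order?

q2 · q1 = -0.748 + 0.5232i - 0.2527j + 0.3206k
q3 · q2 · q1 = -0.8289 + 0.4525i - 0.1738j + 0.2791k
-0.8289 + 0.4525i - 0.1738j + 0.2791k


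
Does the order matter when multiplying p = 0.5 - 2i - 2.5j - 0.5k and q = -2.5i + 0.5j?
Yes: pq = -3.75 - i + 1.5j - 7.25k ≠ -3.75 - 1.5i - j + 7.25k = qp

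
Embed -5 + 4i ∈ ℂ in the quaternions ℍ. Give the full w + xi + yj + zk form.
-5 + 4i + 0j + 0k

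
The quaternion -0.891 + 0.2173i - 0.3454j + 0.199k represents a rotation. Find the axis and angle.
axis = (0.4786, -0.7608, 0.4383), θ = 306°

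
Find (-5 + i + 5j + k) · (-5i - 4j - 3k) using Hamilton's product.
28 + 14i + 18j + 36k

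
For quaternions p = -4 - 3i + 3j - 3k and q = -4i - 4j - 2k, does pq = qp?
No: pq = -6 - 2i + 22j + 32k ≠ -6 + 34i + 10j - 16k = qp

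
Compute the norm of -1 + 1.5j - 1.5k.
2.345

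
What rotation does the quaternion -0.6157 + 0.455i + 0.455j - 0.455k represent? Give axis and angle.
axis = (√3/3, √3/3, -√3/3), θ = 256°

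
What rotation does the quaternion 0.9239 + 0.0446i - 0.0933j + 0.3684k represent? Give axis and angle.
axis = (0.1166, -0.2438, 0.9628), θ = π/4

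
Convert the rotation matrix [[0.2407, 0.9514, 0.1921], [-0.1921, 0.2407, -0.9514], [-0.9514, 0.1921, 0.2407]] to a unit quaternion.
0.6561 + 0.4357i + 0.4357j - 0.4357k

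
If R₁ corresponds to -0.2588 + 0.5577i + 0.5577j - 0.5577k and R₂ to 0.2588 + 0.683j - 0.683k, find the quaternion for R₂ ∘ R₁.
-0.8288 + 0.1443i - 0.4133j - 0.3485k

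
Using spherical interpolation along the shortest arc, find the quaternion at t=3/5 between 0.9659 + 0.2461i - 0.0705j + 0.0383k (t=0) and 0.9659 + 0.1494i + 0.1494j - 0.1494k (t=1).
0.9769 + 0.1903i + 0.062j - 0.075k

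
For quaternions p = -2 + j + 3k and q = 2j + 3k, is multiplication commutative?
No: pq = -11 - 3i - 4j - 6k ≠ -11 + 3i - 4j - 6k = qp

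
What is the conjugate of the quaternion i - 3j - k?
-i + 3j + k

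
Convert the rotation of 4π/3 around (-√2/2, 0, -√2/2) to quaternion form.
-0.5 - 0.6124i - 0.6124k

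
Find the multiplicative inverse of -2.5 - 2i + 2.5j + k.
-0.1429 + 0.1143i - 0.1429j - 0.0571k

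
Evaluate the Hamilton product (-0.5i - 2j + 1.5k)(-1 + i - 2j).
-3.5 + 3.5i + 3.5j + 1.5k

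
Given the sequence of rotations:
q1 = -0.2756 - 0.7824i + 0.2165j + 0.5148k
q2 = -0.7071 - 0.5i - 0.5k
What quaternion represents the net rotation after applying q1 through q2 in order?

q2 · q1 = 0.0611 + 0.7993i + 0.4955j - 0.3345k
0.0611 + 0.7993i + 0.4955j - 0.3345k


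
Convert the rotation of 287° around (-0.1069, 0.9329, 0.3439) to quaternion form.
-0.8039 - 0.0636i + 0.5549j + 0.2046k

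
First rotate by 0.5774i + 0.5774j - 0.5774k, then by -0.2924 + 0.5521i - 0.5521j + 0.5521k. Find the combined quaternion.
0.3188 - 0.1688i + 0.4687j + 0.8064k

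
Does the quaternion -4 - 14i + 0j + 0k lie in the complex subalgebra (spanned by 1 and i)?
Yes. The quaternion -4 - 14i has j- and k-coefficients y = z = 0, so it lies in the complex subalgebra spanned by 1 and i.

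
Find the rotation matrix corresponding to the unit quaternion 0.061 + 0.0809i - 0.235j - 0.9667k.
[[-0.9795, 0.0799, -0.1851], [-0.156, -0.8821, 0.4445], [-0.1277, 0.4642, 0.8765]]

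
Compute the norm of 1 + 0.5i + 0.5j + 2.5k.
2.784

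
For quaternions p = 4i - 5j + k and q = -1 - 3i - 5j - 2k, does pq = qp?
No: pq = -11 + 11i + 10j - 36k ≠ -11 - 19i + 34k = qp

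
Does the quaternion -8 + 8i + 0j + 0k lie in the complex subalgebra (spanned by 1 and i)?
Yes. The quaternion -8 + 8i has j- and k-coefficients y = z = 0, so it lies in the complex subalgebra spanned by 1 and i.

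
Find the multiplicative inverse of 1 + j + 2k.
0.1667 - 0.1667j - 0.3333k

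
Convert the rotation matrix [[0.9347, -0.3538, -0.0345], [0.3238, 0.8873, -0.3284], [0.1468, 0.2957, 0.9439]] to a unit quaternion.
0.9703 + 0.1608i - 0.0467j + 0.1746k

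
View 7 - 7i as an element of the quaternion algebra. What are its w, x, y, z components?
7 - 7i + 0j + 0k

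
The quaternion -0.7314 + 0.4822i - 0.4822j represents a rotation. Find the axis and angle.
axis = (√2/2, -√2/2, 0), θ = 274°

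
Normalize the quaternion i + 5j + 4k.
0.1543i + 0.7715j + 0.6172k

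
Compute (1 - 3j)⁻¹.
0.1 + 0.3j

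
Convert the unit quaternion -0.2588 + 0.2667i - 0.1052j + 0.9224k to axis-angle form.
axis = (0.2761, -0.1089, 0.9549), θ = 7π/6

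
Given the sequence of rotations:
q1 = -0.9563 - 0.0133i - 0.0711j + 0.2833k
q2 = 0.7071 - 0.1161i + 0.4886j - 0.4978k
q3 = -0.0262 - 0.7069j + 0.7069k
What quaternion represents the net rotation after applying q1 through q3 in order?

q2 · q1 = -0.502 + 0.2046i - 0.478j + 0.6911k
q3 · q2 · q1 = -0.8133 - 0.156i + 0.512j - 0.2283k
-0.8133 - 0.156i + 0.512j - 0.2283k


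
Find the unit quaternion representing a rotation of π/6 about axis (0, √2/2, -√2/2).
0.9659 + 0.183j - 0.183k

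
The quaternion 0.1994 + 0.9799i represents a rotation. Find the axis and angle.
axis = (1, 0, 0), θ = 157°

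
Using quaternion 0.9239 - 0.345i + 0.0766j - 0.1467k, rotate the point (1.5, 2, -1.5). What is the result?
(1.49, 0.029, -2.506)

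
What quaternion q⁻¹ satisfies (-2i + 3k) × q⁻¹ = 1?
0.1538i - 0.2308k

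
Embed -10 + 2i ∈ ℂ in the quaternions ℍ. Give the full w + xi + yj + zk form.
-10 + 2i + 0j + 0k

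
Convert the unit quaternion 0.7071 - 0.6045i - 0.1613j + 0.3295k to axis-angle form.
axis = (-0.8549, -0.2281, 0.466), θ = π/2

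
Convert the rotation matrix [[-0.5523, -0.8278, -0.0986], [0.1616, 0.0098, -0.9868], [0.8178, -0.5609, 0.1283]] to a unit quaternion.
0.3827 + 0.2782i - 0.5987j + 0.6463k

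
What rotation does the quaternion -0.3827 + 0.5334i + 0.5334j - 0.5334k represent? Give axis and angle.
axis = (√3/3, √3/3, -√3/3), θ = 5π/4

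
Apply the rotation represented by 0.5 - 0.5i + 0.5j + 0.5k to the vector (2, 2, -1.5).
(-2, -1.5, -2)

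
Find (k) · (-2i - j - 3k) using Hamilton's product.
3 + i - 2j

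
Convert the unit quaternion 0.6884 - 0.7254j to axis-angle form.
axis = (0, -1, 0), θ = 93°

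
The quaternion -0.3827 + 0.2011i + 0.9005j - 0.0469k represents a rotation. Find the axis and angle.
axis = (0.2177, 0.9747, -0.0508), θ = 5π/4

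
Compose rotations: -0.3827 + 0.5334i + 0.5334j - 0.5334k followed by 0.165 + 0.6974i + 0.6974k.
-0.0631 - 0.5509i + 0.832j + 0.0171k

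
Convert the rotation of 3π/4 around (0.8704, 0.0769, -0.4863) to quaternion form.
0.3827 + 0.8041i + 0.071j - 0.4493k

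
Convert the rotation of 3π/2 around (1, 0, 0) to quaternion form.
-0.7071 + 0.7071i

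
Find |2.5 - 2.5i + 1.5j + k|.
3.969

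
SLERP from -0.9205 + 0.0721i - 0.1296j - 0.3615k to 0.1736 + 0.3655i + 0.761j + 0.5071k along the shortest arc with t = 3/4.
-0.4293 - 0.2813i - 0.6724j - 0.5333k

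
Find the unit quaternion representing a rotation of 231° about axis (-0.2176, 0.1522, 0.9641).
-0.4305 - 0.1964i + 0.1374j + 0.8702k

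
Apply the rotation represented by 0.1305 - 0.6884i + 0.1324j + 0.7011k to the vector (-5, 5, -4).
(1.987, -6.119, 4.96)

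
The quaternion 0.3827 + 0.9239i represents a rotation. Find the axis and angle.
axis = (1, 0, 0), θ = 3π/4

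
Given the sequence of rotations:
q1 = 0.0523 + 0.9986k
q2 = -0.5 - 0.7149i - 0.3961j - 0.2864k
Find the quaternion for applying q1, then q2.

q2 · q1 = 0.2598 - 0.4329i + 0.6932j - 0.5143k
0.2598 - 0.4329i + 0.6932j - 0.5143k


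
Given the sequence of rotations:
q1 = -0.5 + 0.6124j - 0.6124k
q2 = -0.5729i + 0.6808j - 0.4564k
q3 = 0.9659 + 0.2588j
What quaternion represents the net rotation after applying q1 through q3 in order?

q2 · q1 = -0.6964 + 0.149i - 0.6912j - 0.1226k
q3 · q2 · q1 = -0.4938 + 0.1122i - 0.8479j - 0.157k
-0.4938 + 0.1122i - 0.8479j - 0.157k


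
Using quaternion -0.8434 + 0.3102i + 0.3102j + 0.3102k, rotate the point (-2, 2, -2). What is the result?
(0.863, 0.46, -3.323)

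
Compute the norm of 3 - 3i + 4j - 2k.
√38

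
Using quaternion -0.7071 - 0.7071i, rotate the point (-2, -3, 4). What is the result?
(-2, -4, -3)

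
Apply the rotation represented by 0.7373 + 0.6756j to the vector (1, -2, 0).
(0.087, -2, -0.996)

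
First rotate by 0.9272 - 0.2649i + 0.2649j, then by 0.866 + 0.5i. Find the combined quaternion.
0.9354 + 0.2342i + 0.2294j + 0.1325k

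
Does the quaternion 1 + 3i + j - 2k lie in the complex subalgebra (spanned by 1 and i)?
No. The quaternion 1 + 3i + j - 2k has j-coefficient y = 1 and k-coefficient z = -2, not both zero, so it does not lie in the complex subalgebra spanned by 1 and i.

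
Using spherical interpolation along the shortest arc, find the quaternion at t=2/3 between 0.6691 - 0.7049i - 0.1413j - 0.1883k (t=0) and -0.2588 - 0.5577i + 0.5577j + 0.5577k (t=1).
0.1067 - 0.8217i + 0.4072j + 0.3842k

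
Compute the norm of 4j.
4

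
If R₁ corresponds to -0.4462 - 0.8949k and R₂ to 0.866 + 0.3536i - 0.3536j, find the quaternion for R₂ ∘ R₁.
-0.3864 + 0.1587i + 0.4742j - 0.775k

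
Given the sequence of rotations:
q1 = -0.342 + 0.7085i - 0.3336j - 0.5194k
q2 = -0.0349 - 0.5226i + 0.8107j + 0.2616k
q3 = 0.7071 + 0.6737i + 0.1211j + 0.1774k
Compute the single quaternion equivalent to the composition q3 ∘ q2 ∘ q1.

q2 · q1 = 0.7885 - 0.1798i - 0.3517j - 0.4714k
q3 · q2 · q1 = 0.8049 + 0.4094i + 0.1325j - 0.4086k
0.8049 + 0.4094i + 0.1325j - 0.4086k


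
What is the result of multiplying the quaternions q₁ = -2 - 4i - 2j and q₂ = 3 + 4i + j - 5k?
12 - 10i - 28j + 14k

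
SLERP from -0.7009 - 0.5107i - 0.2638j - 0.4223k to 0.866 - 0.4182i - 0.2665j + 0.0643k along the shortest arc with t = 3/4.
-0.9532 + 0.1896i + 0.1405j - 0.1888k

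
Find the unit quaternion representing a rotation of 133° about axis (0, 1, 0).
0.3987 + 0.9171j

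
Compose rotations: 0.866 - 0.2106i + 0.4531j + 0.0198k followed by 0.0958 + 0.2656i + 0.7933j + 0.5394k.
-0.2312 - 0.0189i + 0.6115j + 0.7564k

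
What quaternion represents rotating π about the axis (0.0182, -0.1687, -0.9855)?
0.0182i - 0.1687j - 0.9855k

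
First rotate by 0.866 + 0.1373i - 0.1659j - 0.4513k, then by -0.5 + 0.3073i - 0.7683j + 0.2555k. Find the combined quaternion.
-0.4873 + 0.5866i - 0.4086j + 0.5014k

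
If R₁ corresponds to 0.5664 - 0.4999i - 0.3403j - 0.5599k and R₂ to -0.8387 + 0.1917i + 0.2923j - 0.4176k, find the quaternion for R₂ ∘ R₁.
-0.5136 + 0.2221i + 0.7671j + 0.3139k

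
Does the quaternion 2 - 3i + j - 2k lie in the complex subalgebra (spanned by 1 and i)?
No. The quaternion 2 - 3i + j - 2k has j-coefficient y = 1 and k-coefficient z = -2, not both zero, so it does not lie in the complex subalgebra spanned by 1 and i.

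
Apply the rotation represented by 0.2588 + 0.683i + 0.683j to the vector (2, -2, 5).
(0.036, -0.036, -5.744)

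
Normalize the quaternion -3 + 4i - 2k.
-0.5571 + 0.7428i - 0.3714k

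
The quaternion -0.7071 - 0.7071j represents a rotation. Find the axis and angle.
axis = (0, -1, 0), θ = 3π/2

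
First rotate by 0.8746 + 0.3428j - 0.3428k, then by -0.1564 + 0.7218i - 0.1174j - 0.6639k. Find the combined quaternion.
-0.3241 + 0.8991i + 0.0911j - 0.2796k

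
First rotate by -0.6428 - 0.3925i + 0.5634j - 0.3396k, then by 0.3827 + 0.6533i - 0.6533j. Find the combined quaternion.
0.3785 - 0.3483i + 0.8574j - 0.0183k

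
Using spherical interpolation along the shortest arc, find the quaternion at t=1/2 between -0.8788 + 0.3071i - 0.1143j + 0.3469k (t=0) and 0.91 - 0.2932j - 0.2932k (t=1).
-0.9255 + 0.1589i + 0.0926j + 0.3312k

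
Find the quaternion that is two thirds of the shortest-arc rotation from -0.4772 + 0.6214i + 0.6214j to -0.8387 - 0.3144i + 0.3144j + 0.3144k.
-0.8351 + 0.016i + 0.495j + 0.2395k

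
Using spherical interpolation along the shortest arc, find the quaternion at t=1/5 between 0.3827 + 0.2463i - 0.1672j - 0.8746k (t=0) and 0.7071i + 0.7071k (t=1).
0.3315 + 0.0395i - 0.1448j - 0.9314k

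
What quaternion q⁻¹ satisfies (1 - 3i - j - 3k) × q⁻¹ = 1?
0.05 + 0.15i + 0.05j + 0.15k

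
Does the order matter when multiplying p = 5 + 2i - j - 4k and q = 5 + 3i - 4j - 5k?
Yes: pq = -5 + 14i - 27j - 50k ≠ -5 + 36i - 23j - 40k = qp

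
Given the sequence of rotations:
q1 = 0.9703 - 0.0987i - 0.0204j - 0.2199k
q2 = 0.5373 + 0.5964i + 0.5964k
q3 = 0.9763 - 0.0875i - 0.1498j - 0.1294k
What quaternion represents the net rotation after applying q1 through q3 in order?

q2 · q1 = 0.7114 + 0.5378i + 0.0613j + 0.4484k
q3 · q2 · q1 = 0.8088 + 0.4036i - 0.0771j + 0.4209k
0.8088 + 0.4036i - 0.0771j + 0.4209k


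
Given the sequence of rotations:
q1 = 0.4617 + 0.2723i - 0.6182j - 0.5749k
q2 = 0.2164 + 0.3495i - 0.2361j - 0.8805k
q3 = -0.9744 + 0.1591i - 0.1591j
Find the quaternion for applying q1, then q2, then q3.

q2 · q1 = -0.6474 - 0.1883i - 0.2816j - 0.6827k
q3 · q2 · q1 = 0.616 + 0.1891i + 0.486j + 0.5905k
0.616 + 0.1891i + 0.486j + 0.5905k


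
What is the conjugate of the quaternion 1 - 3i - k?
1 + 3i + k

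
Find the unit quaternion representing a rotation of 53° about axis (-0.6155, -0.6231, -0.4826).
0.8949 - 0.2746i - 0.278j - 0.2153k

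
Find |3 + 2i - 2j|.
√17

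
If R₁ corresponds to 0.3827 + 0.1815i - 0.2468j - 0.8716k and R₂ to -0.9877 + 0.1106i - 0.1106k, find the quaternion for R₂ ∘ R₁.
-0.4945 - 0.1642i + 0.3201j + 0.7913k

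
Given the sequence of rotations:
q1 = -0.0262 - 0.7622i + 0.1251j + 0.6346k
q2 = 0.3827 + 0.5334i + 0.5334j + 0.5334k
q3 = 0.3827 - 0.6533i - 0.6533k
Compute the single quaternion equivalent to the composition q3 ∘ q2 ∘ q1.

q2 · q1 = -0.0087 - 0.0339i - 0.7112j + 0.7022k
q3 · q2 · q1 = 0.4333 - 0.4719i + 0.2087j + 0.739k
0.4333 - 0.4719i + 0.2087j + 0.739k


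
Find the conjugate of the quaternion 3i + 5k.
-3i - 5k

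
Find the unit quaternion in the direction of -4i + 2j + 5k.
-0.5963i + 0.2981j + 0.7454k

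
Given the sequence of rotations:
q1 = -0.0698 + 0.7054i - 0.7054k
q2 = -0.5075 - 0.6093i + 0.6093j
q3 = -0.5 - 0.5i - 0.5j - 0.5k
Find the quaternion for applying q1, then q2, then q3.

q2 · q1 = 0.4652 - 0.7453i - 0.4723j - 0.0718k
q3 · q2 · q1 = -0.8773 - 0.0602i + 0.3403j - 0.3332k
-0.8773 - 0.0602i + 0.3403j - 0.3332k


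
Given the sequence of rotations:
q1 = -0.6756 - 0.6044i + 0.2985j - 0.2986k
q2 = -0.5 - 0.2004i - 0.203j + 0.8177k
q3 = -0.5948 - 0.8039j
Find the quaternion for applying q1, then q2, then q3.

q2 · q1 = 0.5214 + 0.2541i - 0.5662j - 0.5857k
q3 · q2 · q1 = -0.7653 + 0.3197i - 0.0824j + 0.5526k
-0.7653 + 0.3197i - 0.0824j + 0.5526k


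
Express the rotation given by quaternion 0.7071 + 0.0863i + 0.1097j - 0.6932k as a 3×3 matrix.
[[0.0149, 0.9993, 0.0355], [-0.9614, 0.0241, -0.2741], [-0.2748, -0.03, 0.961]]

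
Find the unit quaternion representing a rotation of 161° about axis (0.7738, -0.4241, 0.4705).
0.165 + 0.7632i - 0.4183j + 0.464k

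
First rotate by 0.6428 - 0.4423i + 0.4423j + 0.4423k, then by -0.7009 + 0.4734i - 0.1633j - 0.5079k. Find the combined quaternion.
0.0557 + 0.7667i - 0.3997j - 0.4993k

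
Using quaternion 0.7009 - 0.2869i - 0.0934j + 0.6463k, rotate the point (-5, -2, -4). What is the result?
(2.976, -5.924, -1.026)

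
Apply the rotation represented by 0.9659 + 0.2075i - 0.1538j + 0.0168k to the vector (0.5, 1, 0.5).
(0.235, 0.695, 0.981)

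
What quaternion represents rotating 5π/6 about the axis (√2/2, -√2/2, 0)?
0.2588 + 0.683i - 0.683j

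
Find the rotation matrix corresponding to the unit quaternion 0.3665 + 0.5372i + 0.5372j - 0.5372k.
[[-0.1543, 0.9709, -0.1834], [0.1834, -0.1543, -0.9709], [-0.9709, -0.1834, -0.1543]]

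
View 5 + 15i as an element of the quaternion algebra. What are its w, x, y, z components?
5 + 15i + 0j + 0k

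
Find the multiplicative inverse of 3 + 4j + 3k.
0.0882 - 0.1176j - 0.0882k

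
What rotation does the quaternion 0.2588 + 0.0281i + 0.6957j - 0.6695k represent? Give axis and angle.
axis = (0.0291, 0.7202, -0.6931), θ = 5π/6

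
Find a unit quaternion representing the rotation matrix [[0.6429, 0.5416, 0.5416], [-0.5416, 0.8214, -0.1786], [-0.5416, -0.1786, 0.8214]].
0.9063 + 0.2988j - 0.2988k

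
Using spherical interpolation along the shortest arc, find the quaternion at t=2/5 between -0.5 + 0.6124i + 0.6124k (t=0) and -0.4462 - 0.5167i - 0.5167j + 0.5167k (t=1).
-0.6053 + 0.1822i - 0.2718j + 0.7257k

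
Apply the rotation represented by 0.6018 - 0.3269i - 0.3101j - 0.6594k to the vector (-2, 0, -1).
(0.066, 0.379, -2.203)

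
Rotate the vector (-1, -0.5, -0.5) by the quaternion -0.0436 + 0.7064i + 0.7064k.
(-0.532, 0.529, -0.968)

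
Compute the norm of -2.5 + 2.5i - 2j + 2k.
4.528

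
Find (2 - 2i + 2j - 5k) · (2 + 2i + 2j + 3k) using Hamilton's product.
19 + 16i + 4j - 12k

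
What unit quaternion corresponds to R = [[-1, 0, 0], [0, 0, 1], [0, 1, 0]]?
0.7071j + 0.7071k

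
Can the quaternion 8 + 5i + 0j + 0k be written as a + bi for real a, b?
Yes. The quaternion 8 + 5i has j- and k-coefficients y = z = 0, so it lies in the complex subalgebra spanned by 1 and i.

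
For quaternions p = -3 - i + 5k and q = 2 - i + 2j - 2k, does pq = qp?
No: pq = 3 - 9i - 13j + 14k ≠ 3 + 11i + j + 18k = qp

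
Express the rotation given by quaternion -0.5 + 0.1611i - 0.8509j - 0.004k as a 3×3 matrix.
[[-0.4481, -0.2782, 0.8496], [-0.2702, 0.9481, 0.1679], [-0.8522, -0.1543, -0.5]]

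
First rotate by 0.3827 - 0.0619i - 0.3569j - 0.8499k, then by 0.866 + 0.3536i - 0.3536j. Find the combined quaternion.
0.2271 + 0.3822i - 0.1439j - 0.8841k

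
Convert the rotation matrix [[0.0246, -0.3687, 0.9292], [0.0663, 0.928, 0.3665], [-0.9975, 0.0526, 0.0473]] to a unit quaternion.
0.7071 - 0.111i + 0.6812j + 0.1538k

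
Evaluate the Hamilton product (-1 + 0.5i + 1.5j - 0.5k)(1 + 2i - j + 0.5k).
-0.25 - 1.25i + 1.25j - 4.5k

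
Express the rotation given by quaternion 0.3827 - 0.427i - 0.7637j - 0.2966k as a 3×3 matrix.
[[-0.3424, 0.8792, -0.3312], [0.4252, 0.4594, 0.7799], [0.8378, 0.1262, -0.5311]]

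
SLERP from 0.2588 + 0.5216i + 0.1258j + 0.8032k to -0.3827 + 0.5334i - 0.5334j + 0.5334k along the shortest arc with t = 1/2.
-0.0706 + 0.601i - 0.2322j + 0.7615k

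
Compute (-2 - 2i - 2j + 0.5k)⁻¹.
-0.1633 + 0.1633i + 0.1633j - 0.0408k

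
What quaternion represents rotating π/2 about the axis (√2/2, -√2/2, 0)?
0.7071 + 0.5i - 0.5j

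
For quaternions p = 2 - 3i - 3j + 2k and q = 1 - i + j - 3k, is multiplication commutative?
No: pq = 8 + 2i - 12j - 10k ≠ 8 - 12i + 10j + 2k = qp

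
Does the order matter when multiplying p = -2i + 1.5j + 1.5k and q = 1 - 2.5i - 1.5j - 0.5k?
Yes: pq = -2 - 0.5i - 3.25j + 8.25k ≠ -2 - 3.5i + 6.25j - 5.25k = qp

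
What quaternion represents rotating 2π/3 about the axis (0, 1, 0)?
0.5 + 0.866j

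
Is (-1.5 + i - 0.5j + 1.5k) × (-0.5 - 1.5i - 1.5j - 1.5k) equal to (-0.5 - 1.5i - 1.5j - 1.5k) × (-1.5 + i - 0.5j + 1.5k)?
No: pq = 3.75 + 4.75i + 1.75j - 0.75k ≠ 3.75 - 1.25i + 3.25j + 3.75k = qp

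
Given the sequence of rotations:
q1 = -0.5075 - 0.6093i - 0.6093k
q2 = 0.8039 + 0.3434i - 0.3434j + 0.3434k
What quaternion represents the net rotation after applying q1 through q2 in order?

q2 · q1 = 0.0105 - 0.4549i + 0.1743j - 0.8733k
0.0105 - 0.4549i + 0.1743j - 0.8733k


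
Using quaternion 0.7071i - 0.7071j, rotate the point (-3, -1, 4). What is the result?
(1, 3, -4)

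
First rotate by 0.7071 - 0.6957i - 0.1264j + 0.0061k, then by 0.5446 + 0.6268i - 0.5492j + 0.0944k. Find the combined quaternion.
0.7512 + 0.0729i - 0.5267j - 0.3912k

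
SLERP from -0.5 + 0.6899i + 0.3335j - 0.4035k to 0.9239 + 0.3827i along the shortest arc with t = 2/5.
-0.8655 + 0.3124i + 0.2494j - 0.3018k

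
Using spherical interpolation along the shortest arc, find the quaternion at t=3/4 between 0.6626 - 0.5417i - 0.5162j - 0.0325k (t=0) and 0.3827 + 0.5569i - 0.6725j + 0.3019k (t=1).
0.5444 + 0.2983i - 0.744j + 0.2473k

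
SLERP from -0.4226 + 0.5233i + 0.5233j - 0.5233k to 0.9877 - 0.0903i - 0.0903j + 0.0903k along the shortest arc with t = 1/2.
-0.7986 + 0.3475i + 0.3475j - 0.3475k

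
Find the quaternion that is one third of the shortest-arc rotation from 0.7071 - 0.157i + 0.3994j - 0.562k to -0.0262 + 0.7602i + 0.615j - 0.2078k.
0.555 + 0.2122i + 0.5935j - 0.5428k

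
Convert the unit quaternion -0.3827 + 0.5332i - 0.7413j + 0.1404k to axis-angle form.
axis = (0.5771, -0.8024, 0.152), θ = 5π/4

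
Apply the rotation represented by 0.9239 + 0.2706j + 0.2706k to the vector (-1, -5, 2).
(2.793, -4.475, 1.475)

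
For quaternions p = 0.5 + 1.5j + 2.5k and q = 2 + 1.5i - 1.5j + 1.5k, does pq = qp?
No: pq = -0.5 + 6.75i + 6j + 3.5k ≠ -0.5 - 5.25i - 1.5j + 8k = qp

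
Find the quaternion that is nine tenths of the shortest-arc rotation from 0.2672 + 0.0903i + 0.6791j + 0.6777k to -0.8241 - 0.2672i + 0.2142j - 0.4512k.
0.8103 + 0.2632i - 0.1163j + 0.5106k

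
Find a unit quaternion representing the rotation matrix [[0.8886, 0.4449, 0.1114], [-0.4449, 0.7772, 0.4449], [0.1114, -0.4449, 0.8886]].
0.9427 - 0.236i - 0.236k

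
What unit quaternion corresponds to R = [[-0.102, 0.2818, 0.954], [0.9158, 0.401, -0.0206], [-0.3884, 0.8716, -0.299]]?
0.5 + 0.4461i + 0.6712j + 0.317k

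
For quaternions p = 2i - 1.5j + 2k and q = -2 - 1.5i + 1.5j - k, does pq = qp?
No: pq = 7.25 - 5.5i + 2j - 3.25k ≠ 7.25 - 2.5i + 4j - 4.75k = qp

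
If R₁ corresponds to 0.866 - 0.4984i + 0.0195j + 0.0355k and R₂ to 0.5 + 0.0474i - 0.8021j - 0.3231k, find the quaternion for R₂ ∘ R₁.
0.4837 - 0.2303i - 0.5255j - 0.6609k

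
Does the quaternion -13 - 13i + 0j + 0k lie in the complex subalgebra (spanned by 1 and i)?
Yes. The quaternion -13 - 13i has j- and k-coefficients y = z = 0, so it lies in the complex subalgebra spanned by 1 and i.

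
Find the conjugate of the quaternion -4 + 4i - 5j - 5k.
-4 - 4i + 5j + 5k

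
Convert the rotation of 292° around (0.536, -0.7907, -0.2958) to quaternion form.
-0.829 + 0.2997i - 0.4422j - 0.1654k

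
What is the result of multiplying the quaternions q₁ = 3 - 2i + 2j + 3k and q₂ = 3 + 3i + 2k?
9 + 7i + 19j + 9k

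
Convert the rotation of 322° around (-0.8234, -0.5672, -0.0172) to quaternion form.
-0.9455 - 0.2681i - 0.1847j - 0.0056k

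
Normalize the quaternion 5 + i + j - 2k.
0.898 + 0.1796i + 0.1796j - 0.3592k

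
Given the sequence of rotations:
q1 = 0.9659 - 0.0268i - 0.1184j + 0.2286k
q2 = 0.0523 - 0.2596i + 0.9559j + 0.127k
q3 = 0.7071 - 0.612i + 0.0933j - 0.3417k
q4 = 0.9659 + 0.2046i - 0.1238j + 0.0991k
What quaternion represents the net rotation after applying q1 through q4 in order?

q2 · q1 = 0.1277 - 0.0186i + 0.9731j + 0.191k
q3 · q2 · q1 = 0.0534 + 0.259i + 0.8232j - 0.5024k
q4 · q3 · q2 · q1 = 0.1503 + 0.2417i + 0.917j - 0.2795k
0.1503 + 0.2417i + 0.917j - 0.2795k


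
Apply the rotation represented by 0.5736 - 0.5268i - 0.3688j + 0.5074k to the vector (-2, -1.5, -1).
(0.822, -2.066, 1.518)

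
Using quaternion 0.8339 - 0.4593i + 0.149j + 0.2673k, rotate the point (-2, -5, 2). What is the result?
(1.294, -1.102, 5.487)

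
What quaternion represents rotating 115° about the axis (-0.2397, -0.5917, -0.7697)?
0.5373 - 0.2022i - 0.499j - 0.6492k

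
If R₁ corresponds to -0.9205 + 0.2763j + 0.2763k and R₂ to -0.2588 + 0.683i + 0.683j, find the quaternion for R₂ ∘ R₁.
0.0495 - 0.44i - 0.8889j + 0.1172k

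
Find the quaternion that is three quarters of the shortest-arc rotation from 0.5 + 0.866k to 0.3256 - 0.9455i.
0.4618 - 0.8338i + 0.3025k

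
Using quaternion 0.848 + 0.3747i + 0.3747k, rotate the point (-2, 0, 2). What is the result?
(-0.877, -2.542, 0.877)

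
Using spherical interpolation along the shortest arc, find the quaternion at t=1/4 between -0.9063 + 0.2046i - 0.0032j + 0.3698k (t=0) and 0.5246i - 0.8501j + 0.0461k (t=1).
-0.8069 + 0.3689i - 0.3054j + 0.3457k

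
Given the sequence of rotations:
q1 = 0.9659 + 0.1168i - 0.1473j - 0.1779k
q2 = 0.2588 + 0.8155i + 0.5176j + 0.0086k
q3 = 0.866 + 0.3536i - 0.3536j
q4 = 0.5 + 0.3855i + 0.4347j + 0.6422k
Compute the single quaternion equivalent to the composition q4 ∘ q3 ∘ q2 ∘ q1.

q2 · q1 = 0.2325 + 0.7271i + 0.6079j - 0.2183k
q3 · q2 · q1 = 0.1592 + 0.7891i + 0.5214j + 0.283k
q4 · q3 · q2 · q1 = -0.633 + 0.2441i + 0.7276j + 0.1017k
-0.633 + 0.2441i + 0.7276j + 0.1017k


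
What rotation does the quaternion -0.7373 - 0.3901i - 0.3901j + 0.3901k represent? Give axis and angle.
axis = (-√3/3, -√3/3, √3/3), θ = 275°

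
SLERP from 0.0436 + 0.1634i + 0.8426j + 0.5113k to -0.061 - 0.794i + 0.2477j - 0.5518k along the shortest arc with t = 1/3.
0.0625 + 0.4879i + 0.5681j + 0.6597k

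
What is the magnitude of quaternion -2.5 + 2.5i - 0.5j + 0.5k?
√13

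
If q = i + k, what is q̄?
-i - k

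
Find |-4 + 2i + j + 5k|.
√46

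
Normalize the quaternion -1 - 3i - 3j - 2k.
-0.2085 - 0.6255i - 0.6255j - 0.417k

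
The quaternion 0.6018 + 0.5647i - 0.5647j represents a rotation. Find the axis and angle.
axis = (√2/2, -√2/2, 0), θ = 106°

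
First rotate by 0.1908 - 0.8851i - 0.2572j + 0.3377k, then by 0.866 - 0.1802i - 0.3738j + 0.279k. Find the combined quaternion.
-0.1846 - 0.8554i - 0.4801j + 0.0612k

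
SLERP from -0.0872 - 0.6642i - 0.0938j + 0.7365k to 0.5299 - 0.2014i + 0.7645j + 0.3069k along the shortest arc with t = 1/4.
0.1024 - 0.6417i + 0.1754j + 0.7396k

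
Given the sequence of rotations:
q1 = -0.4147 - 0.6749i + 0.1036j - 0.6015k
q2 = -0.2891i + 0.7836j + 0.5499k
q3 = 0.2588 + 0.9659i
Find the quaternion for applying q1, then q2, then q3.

q2 · q1 = 0.0545 - 0.4084i - 0.87j + 0.2709k
q3 · q2 · q1 = 0.4086 - 0.0531i - 0.4868j - 0.7702k
0.4086 - 0.0531i - 0.4868j - 0.7702k


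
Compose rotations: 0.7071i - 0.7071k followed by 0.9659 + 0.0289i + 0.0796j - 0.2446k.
-0.1934 + 0.6267i - 0.1525j - 0.7393k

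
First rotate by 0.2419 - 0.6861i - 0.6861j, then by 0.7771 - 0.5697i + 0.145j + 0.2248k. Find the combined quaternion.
-0.1034 - 0.5167i - 0.6523j + 0.5447k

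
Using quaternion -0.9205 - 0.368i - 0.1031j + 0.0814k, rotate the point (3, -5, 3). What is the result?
(2.157, -5.884, -1.929)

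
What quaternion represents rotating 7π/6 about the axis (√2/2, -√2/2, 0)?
-0.2588 + 0.683i - 0.683j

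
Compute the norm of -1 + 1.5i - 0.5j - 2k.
2.739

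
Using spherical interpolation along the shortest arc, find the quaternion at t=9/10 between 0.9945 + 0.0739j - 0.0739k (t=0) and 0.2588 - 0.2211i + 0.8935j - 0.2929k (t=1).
0.3741 - 0.2096i + 0.8565j - 0.2872k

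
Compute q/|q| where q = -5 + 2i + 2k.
-0.8704 + 0.3482i + 0.3482k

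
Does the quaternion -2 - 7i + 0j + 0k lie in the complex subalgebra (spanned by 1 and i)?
Yes. The quaternion -2 - 7i has j- and k-coefficients y = z = 0, so it lies in the complex subalgebra spanned by 1 and i.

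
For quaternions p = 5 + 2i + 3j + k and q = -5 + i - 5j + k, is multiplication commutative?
No: pq = -13 + 3i - 41j - 13k ≠ -13 - 13i - 39j + 13k = qp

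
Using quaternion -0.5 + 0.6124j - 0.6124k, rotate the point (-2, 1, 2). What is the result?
(-0.837, -2.475, -1.475)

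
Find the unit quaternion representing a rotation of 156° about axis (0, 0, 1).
0.2079 + 0.9781k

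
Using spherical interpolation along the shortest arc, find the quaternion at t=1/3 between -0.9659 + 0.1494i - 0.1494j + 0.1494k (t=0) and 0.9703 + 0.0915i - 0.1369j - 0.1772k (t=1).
-0.9829 + 0.0698i - 0.0543j + 0.1613k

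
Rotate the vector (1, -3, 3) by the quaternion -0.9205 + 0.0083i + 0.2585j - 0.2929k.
(0.857, -2.35, 3.57)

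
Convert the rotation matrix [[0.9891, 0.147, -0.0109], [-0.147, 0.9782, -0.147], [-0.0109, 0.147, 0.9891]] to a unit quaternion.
0.9945 + 0.0739i - 0.0739k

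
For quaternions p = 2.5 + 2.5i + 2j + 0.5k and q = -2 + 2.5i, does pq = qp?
No: pq = -11.25 + 1.25i - 2.75j - 6k ≠ -11.25 + 1.25i - 5.25j + 4k = qp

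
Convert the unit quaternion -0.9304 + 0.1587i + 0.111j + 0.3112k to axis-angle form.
axis = (0.433, 0.3028, 0.849), θ = 317°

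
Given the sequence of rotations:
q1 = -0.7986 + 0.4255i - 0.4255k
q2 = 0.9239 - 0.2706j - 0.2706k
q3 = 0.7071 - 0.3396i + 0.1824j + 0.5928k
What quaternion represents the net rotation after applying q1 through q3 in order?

q2 · q1 = -0.853 + 0.5083i + 0.101j - 0.0619k
q3 · q2 · q1 = -0.4123 + 0.5779i + 0.1961j - 0.6764k
-0.4123 + 0.5779i + 0.1961j - 0.6764k


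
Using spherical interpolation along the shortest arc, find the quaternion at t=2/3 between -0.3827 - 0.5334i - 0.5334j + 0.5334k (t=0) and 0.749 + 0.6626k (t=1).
0.4484 - 0.2569i - 0.2569j + 0.8167k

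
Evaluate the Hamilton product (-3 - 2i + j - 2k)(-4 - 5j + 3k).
23 + i + 17j + 9k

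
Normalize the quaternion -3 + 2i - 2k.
-0.7276 + 0.4851i - 0.4851k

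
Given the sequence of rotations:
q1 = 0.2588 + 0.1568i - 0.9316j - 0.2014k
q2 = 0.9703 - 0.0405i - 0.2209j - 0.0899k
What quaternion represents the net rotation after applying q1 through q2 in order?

q2 · q1 = 0.0336 + 0.1024i - 0.9834j - 0.1463k
0.0336 + 0.1024i - 0.9834j - 0.1463k


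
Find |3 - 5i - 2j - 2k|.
√42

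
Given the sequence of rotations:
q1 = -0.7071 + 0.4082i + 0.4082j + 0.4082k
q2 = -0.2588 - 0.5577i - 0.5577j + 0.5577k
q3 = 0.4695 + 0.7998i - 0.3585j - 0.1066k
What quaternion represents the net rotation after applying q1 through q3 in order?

q2 · q1 = 0.4107 - 0.1666i + 0.744j - 0.5k
q3 · q2 · q1 = 0.5395 + 0.5088i + 0.6197j + 0.2568k
0.5395 + 0.5088i + 0.6197j + 0.2568k


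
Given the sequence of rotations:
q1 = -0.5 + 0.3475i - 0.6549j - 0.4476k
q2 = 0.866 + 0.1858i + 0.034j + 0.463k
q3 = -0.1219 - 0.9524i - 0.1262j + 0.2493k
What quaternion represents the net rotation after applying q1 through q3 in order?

q2 · q1 = -0.2681 + 0.496i - 0.3401j - 0.7526k
q3 · q2 · q1 = 0.6498 + 0.3746i - 0.5178j + 0.4114k
0.6498 + 0.3746i - 0.5178j + 0.4114k


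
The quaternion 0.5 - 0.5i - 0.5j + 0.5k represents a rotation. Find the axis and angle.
axis = (-√3/3, -√3/3, √3/3), θ = 2π/3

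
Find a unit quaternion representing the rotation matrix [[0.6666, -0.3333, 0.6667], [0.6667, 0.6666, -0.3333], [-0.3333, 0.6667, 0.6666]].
0.866 + 0.2887i + 0.2887j + 0.2887k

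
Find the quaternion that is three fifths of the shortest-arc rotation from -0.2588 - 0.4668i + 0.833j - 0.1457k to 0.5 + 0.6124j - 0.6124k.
0.2194 - 0.2217i + 0.8149j - 0.4885k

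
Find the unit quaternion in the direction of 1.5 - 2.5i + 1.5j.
0.4575 - 0.7625i + 0.4575j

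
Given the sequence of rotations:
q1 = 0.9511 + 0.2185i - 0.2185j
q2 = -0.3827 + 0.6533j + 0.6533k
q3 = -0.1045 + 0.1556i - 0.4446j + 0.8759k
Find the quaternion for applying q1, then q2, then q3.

q2 · q1 = -0.2212 + 0.0591i + 0.8477j + 0.4786k
q3 · q2 · q1 = -0.0284 - 0.9959i - 0.0129j - 0.0856k
-0.0284 - 0.9959i - 0.0129j - 0.0856k
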